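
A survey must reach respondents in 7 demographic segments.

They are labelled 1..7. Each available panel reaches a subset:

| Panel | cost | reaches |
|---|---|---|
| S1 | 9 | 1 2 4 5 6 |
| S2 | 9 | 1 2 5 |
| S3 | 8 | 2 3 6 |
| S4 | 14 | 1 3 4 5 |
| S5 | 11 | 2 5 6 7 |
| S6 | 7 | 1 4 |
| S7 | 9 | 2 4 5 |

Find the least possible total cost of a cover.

25

S4, S5 together cover every segment (S4 ∪ S5 = {1, 2, 3, 4, 5, 6, 7}); total cost 14 + 11 = 25.
The greedy pick S1, S3, S5 costs 28; no covering selection beats 25.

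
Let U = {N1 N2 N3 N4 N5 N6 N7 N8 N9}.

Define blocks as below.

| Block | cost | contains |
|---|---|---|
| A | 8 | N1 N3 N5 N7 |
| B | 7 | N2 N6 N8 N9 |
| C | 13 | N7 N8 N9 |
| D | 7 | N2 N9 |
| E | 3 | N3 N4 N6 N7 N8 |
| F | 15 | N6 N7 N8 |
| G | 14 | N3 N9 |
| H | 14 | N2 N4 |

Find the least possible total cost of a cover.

A, D, E together cover every element (A ∪ D ∪ E = {N1, N2, N3, N4, N5, N6, N7, N8, N9}); total cost 8 + 7 + 3 = 18.
No covering selection has total cost below 18.

18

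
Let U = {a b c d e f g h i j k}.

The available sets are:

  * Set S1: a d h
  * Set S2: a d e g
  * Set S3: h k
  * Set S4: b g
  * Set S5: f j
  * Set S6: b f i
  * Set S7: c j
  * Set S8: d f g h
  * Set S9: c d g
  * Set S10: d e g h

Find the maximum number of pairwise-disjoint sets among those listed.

S2, S3, S6, S7 are pairwise disjoint (S2={a,d,e,g}; S3={h,k}; S6={b,f,i}; S7={c,j}).
Every remaining set overlaps one of these, and no 5 of the listed sets are pairwise disjoint, so 4 is the maximum.

4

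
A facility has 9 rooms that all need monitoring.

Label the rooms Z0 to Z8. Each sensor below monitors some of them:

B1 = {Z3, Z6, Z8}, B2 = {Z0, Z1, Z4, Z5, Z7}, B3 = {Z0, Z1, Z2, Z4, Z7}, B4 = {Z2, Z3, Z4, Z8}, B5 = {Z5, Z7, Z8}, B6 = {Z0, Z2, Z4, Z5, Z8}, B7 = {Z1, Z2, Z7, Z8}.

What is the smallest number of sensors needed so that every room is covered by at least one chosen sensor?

Take {B1, B3, B5}. Their union is {Z0, Z1, Z2, Z3, Z4, Z5, Z6, Z7, Z8}, which is all 9 rooms.
Only B1 contains Z6, so B1 is forced; the remaining 6 rooms need at least 2 more sensors (each remaining sensor adds at most 5) — so at least 3 sensors are needed, and 3 is optimal.

3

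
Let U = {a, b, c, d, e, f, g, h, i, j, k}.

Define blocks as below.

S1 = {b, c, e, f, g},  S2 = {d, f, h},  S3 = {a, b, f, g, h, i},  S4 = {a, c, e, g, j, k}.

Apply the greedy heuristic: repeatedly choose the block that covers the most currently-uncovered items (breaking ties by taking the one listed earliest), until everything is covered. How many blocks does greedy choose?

Greedy: pick S3 (covers 6 new) → pick S4 (covers 4 new) → pick S2 (covers 1 new). Total picks: 3.

3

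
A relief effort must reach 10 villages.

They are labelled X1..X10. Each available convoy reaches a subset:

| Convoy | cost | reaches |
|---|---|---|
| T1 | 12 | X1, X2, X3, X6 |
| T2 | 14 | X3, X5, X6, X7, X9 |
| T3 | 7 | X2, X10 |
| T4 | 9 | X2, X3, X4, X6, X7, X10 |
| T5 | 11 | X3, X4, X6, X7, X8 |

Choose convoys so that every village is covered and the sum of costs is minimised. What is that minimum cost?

T1, T2, T3, T5 together cover every village (T1 ∪ T2 ∪ T3 ∪ T5 = {X1, X2, X3, X4, X5, X6, X7, X8, X9, X10}); total cost 12 + 14 + 7 + 11 = 44.
The greedy pick T4, T2, T5, T1 costs 46; no covering selection beats 44.

44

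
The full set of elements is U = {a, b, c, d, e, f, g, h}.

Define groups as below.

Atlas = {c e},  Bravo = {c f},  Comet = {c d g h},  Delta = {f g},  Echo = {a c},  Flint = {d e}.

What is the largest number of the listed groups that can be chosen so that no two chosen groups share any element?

3

Delta, Echo, Flint are pairwise disjoint (Delta={f,g}; Echo={a,c}; Flint={d,e}).
Every remaining group overlaps one of these, and no 4 of the listed groups are pairwise disjoint, so 3 is the maximum.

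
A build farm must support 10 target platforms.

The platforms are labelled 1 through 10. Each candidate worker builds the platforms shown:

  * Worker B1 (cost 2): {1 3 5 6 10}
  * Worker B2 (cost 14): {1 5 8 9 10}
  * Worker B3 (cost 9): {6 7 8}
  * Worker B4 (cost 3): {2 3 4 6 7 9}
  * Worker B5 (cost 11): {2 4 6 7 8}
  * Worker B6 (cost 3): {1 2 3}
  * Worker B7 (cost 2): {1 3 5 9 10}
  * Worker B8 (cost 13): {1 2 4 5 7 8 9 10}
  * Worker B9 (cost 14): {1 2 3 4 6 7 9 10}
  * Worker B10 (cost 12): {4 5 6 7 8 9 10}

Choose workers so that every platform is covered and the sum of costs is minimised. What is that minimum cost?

B5, B7 together cover every platform (B5 ∪ B7 = {1, 2, 3, 4, 5, 6, 7, 8, 9, 10}); total cost 11 + 2 = 13.
The greedy pick B1, B4, B3 costs 14; no covering selection beats 13.

13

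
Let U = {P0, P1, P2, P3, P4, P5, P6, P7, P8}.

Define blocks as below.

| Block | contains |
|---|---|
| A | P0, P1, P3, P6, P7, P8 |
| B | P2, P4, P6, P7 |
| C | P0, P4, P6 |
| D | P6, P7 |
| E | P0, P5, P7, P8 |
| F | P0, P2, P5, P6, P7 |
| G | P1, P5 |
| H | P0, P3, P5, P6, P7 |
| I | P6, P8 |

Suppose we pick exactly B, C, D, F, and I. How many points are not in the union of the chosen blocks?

2

Union of B, C, D, F, I = {P0, P2, P4, P5, P6, P7, P8}.
Not covered: P1, P3 — 2 points.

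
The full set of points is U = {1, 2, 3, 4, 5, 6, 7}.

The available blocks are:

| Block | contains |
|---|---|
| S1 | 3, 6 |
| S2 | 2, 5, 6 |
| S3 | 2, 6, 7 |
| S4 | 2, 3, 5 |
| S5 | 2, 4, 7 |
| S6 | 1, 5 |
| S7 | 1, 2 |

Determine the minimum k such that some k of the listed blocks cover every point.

3

S1, S5, and S6 cover everything between them: the union {1, 2, 3, 4, 5, 6, 7} is all of U.
Each block has at most 3 points, and 2·3 = 6 < 7 — so at least 3 blocks are needed, and 3 is optimal.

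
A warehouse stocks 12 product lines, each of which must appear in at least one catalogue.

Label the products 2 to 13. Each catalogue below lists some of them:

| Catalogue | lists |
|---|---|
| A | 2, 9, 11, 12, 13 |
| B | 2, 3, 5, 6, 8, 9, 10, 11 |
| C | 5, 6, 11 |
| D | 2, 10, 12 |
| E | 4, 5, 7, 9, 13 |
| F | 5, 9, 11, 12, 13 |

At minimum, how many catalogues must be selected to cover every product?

3

Take {B, E, F}. Their union is {2, 3, 4, 5, 6, 7, 8, 9, 10, 11, 12, 13}, which is all 12 products.
Only B contains 3, so B is forced; the remaining 4 products need at least 2 more catalogues (each remaining catalogue adds at most 3) — so at least 3 catalogues are needed, and 3 is optimal.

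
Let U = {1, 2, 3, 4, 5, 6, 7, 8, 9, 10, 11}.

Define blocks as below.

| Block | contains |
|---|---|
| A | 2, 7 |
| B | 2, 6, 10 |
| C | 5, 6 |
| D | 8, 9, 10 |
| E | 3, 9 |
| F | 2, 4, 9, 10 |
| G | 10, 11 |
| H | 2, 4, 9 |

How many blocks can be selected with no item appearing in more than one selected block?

A, C, E, G are pairwise disjoint (A={2,7}; C={5,6}; E={3,9}; G={10,11}).
Every remaining block overlaps one of these, and no 5 of the listed blocks are pairwise disjoint, so 4 is the maximum.

4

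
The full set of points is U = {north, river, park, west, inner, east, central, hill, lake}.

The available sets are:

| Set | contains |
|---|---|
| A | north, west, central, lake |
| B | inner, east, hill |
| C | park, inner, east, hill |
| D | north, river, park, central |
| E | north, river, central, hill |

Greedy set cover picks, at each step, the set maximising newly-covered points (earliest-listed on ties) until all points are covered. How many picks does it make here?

Greedy: pick A (covers 4 new) → pick C (covers 4 new) → pick D (covers 1 new). Total picks: 3.

3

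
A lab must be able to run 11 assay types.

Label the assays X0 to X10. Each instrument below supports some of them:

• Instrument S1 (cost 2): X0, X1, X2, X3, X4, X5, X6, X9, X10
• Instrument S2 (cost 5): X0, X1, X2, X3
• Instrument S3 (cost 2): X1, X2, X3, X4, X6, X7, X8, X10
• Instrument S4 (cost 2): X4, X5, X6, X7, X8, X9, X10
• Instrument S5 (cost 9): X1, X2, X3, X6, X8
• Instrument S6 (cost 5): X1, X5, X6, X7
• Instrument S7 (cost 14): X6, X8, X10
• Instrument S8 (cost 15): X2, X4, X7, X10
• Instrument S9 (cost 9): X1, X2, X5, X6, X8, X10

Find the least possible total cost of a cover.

S1, S3 together cover every assay (S1 ∪ S3 = {X0, X1, X2, X3, X4, X5, X6, X7, X8, X9, X10}); total cost 2 + 2 = 4.
No covering selection has total cost below 4.

4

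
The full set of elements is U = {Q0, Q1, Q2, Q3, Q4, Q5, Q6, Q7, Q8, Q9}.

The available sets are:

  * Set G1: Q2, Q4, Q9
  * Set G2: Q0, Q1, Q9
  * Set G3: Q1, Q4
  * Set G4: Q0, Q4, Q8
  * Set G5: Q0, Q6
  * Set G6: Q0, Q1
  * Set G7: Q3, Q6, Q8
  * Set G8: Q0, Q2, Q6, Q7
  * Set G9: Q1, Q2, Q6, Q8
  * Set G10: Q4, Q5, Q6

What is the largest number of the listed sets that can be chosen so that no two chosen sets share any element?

3

G1, G6, G7 are pairwise disjoint (G1={Q2,Q4,Q9}; G6={Q0,Q1}; G7={Q3,Q6,Q8}).
Every remaining set overlaps one of these, and no 4 of the listed sets are pairwise disjoint, so 3 is the maximum.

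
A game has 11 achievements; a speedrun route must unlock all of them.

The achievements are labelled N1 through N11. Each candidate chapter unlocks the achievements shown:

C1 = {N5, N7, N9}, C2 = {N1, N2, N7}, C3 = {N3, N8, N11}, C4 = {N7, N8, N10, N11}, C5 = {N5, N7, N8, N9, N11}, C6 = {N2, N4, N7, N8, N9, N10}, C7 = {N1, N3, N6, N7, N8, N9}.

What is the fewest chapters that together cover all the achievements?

3

C5 and C6 and C7 together: C5 ∪ C6 ∪ C7 = {N1, N2, N3, N4, N5, N6, N7, N8, N9, N10, N11} — every achievement is covered.
Only C6 contains N4, so C6 is forced; the remaining 5 achievements need at least 2 more chapters (each remaining chapter adds at most 3) — so at least 3 chapters are needed, and 3 is optimal.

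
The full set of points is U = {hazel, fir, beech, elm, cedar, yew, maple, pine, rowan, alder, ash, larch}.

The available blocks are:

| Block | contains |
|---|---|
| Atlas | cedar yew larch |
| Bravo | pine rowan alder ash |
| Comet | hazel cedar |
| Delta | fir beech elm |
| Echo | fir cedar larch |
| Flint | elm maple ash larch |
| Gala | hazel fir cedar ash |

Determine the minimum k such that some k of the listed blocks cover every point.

Atlas and Bravo and Delta and Flint and Gala together: Atlas ∪ Bravo ∪ Delta ∪ Flint ∪ Gala = {hazel, fir, beech, elm, cedar, yew, maple, pine, rowan, alder, ash, larch} — every point is covered.
No 4 of the 7 blocks cover everything (all 35 combinations miss at least one point), so 5 is optimal.

5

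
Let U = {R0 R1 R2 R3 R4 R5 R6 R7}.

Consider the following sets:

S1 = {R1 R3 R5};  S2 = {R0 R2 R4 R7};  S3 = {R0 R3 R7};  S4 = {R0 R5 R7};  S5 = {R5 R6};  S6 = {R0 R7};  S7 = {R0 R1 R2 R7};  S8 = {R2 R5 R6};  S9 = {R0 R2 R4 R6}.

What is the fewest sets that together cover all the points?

S1 and S3 and S9 together: S1 ∪ S3 ∪ S9 = {R0, R1, R2, R3, R4, R5, R6, R7} — every point is covered.
No 2 of the 9 sets cover everything (all 36 combinations miss at least one point), so 3 is optimal.

3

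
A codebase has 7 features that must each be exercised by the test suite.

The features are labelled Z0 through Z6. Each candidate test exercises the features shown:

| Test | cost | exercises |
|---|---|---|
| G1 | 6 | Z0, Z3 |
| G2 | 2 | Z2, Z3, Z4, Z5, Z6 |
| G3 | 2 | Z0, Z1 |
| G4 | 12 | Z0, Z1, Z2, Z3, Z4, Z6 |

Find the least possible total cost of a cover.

4

G2, G3 together cover every feature (G2 ∪ G3 = {Z0, Z1, Z2, Z3, Z4, Z5, Z6}); total cost 2 + 2 = 4.
No covering selection has total cost below 4.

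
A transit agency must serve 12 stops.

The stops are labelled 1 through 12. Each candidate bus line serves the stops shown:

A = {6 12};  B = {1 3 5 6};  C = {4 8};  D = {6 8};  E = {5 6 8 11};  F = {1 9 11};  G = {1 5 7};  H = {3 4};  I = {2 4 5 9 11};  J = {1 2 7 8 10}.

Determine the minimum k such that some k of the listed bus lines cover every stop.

Take {A, B, I, J}. Their union is {1, 2, 3, 4, 5, 6, 7, 8, 9, 10, 11, 12}, which is all 12 stops.
No 3 of the 10 bus lines cover everything (all 120 combinations miss at least one stop), so 4 is optimal.

4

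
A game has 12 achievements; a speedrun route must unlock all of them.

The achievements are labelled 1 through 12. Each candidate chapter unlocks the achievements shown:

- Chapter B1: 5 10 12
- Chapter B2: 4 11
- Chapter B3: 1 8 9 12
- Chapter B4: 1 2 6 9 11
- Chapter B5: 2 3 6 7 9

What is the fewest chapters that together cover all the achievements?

4

B1 and B2 and B3 and B5 together: B1 ∪ B2 ∪ B3 ∪ B5 = {1, 2, 3, 4, 5, 6, 7, 8, 9, 10, 11, 12} — every achievement is covered.
Only B5 contains 3, so B5 is forced; the remaining 7 achievements need at least 3 more chapters (each remaining chapter adds at most 3) — so at least 4 chapters are needed, and 4 is optimal.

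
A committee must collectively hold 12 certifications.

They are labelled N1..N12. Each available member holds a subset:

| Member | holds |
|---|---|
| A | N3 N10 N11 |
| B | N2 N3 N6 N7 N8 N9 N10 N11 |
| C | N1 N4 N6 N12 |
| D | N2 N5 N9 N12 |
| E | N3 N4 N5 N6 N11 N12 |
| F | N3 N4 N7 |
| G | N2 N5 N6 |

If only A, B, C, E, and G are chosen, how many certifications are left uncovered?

Union of A, B, C, E, G = {N1, N2, N3, N4, N5, N6, N7, N8, N9, N10, N11, N12} — that's every certification, so 0 are uncovered.

0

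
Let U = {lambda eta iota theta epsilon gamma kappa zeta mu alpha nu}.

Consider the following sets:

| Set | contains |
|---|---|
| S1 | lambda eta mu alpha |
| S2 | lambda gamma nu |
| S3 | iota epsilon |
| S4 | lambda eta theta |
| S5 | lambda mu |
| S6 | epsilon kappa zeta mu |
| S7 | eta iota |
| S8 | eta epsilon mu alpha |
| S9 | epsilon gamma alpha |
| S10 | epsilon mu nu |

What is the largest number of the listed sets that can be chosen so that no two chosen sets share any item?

3

S5, S7, S9 are pairwise disjoint (S5={lambda,mu}; S7={eta,iota}; S9={epsilon,gamma,alpha}).
Every remaining set overlaps one of these, and no 4 of the listed sets are pairwise disjoint, so 3 is the maximum.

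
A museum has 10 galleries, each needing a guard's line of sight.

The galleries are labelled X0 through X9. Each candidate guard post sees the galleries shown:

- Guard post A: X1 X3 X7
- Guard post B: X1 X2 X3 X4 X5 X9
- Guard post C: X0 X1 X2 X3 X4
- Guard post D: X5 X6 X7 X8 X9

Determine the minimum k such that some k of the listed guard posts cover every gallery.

Take {C, D}. Their union is {X0, X1, X2, X3, X4, X5, X6, X7, X8, X9}, which is all 10 galleries.
No single guard post has all 10 galleries (the largest, B, has 6), so 2 is optimal.

2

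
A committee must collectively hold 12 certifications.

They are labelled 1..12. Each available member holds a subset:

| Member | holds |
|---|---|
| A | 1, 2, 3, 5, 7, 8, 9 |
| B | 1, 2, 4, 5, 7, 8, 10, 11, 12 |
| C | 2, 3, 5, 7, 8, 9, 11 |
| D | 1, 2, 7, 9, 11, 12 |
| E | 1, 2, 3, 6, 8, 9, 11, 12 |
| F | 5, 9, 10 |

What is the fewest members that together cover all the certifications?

B and E together: B ∪ E = {1, 2, 3, 4, 5, 6, 7, 8, 9, 10, 11, 12} — every certification is covered.
No single member has all 12 certifications (the largest, B, has 9), so 2 is optimal.

2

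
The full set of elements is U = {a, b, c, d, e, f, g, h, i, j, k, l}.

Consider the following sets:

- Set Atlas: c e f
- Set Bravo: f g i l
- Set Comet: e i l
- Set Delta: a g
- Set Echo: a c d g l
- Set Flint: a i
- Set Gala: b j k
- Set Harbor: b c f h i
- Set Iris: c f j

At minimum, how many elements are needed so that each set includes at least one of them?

The 4 elements {a, f, i, k} hit every set.
No choice of 3 elements meets every set, so 4 is the minimum.

4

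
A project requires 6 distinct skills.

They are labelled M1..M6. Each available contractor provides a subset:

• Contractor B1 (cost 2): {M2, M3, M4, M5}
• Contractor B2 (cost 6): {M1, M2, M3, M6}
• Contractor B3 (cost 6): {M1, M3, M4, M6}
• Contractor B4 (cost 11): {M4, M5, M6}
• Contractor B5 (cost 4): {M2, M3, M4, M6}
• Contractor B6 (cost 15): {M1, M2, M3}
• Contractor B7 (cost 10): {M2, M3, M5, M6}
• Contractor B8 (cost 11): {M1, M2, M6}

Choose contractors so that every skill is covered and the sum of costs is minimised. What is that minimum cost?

8

B1, B3 together cover every skill (B1 ∪ B3 = {M1, M2, M3, M4, M5, M6}); total cost 2 + 6 = 8.
No covering selection has total cost below 8.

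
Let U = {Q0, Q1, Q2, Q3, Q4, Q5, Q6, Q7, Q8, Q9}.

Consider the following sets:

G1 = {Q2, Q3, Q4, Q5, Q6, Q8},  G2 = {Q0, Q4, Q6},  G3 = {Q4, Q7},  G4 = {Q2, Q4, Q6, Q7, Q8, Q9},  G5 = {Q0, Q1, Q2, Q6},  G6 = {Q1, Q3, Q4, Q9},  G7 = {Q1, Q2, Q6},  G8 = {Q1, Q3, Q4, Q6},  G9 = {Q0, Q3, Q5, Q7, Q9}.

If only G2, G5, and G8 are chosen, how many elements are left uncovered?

Union of G2, G5, G8 = {Q0, Q1, Q2, Q3, Q4, Q6}.
Not covered: Q5, Q7, Q8, Q9 — 4 elements.

4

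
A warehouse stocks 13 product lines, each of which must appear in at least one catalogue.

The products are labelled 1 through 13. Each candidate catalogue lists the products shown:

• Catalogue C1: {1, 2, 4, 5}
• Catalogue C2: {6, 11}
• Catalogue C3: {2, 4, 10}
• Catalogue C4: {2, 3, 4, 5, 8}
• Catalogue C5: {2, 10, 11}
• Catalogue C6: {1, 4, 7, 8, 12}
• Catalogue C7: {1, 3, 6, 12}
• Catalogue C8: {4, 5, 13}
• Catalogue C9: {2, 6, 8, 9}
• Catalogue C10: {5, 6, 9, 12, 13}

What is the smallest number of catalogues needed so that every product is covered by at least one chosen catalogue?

4

Take {C4, C5, C6, C10}. Their union is {1, 2, 3, 4, 5, 6, 7, 8, 9, 10, 11, 12, 13}, which is all 13 products.
No 3 of the 10 catalogues cover everything (all 120 combinations miss at least one product), so 4 is optimal.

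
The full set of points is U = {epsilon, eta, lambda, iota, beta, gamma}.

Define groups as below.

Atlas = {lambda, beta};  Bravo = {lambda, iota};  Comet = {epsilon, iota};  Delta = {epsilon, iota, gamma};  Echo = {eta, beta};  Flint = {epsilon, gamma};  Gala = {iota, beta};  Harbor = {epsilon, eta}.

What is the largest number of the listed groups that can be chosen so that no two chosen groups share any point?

Bravo, Echo, Flint are pairwise disjoint (Bravo={lambda,iota}; Echo={eta,beta}; Flint={epsilon,gamma}).
Every remaining group overlaps one of these, and no 4 of the listed groups are pairwise disjoint, so 3 is the maximum.

3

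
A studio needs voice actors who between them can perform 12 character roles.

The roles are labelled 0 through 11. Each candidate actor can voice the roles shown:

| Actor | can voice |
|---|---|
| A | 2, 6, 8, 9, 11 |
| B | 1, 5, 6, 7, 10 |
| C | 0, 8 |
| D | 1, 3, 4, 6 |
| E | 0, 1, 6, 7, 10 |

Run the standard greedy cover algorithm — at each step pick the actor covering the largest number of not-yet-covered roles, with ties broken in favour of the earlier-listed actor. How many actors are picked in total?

Greedy: pick A (covers 5 new) → pick B (covers 4 new) → pick D (covers 2 new) → pick C (covers 1 new). Total picks: 4.

4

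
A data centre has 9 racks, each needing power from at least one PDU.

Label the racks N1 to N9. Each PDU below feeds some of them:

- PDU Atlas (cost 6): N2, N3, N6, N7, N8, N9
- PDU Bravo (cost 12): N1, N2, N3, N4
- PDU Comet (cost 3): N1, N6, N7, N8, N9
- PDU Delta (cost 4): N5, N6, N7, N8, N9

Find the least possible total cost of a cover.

16

Bravo, Delta together cover every rack (Bravo ∪ Delta = {N1, N2, N3, N4, N5, N6, N7, N8, N9}); total cost 12 + 4 = 16.
The greedy pick Comet, Atlas, Delta, Bravo costs 25; no covering selection beats 16.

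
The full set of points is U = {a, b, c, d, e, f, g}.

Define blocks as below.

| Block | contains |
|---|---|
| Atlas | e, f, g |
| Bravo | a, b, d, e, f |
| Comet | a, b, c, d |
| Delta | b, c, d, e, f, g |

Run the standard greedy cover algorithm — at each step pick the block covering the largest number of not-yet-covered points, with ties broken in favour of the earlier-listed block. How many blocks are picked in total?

Greedy: pick Delta (covers 6 new) → pick Bravo (covers 1 new). Total picks: 2.

2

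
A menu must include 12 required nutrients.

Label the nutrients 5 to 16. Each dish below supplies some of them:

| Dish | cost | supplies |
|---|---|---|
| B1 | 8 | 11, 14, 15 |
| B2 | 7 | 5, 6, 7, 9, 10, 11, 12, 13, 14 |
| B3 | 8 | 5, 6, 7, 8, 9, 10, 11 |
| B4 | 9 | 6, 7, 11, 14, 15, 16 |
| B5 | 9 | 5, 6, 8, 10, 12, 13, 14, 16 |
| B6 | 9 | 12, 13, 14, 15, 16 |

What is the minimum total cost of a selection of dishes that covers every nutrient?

17

B3, B6 together cover every nutrient (B3 ∪ B6 = {5, 6, 7, 8, 9, 10, 11, 12, 13, 14, 15, 16}); total cost 8 + 9 = 17.
The greedy pick B2, B4, B3 costs 24; no covering selection beats 17.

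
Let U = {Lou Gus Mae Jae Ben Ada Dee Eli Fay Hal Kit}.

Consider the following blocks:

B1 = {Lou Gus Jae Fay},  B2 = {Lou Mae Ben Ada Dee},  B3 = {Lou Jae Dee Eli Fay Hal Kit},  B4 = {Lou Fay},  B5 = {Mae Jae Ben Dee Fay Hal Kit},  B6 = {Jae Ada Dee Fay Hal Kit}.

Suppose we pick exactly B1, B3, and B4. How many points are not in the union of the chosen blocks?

Union of B1, B3, B4 = {Lou, Gus, Jae, Dee, Eli, Fay, Hal, Kit}.
Not covered: Mae, Ben, Ada — 3 points.

3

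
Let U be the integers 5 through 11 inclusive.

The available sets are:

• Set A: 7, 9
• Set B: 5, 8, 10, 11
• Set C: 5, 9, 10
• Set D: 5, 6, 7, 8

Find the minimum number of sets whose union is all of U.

A, B, and D cover everything between them: the union {5, 6, 7, 8, 9, 10, 11} is all of U.
Only D contains 6, so D is forced; the remaining 3 points need at least 2 more sets (each remaining set adds at most 2) — so at least 3 sets are needed, and 3 is optimal.

3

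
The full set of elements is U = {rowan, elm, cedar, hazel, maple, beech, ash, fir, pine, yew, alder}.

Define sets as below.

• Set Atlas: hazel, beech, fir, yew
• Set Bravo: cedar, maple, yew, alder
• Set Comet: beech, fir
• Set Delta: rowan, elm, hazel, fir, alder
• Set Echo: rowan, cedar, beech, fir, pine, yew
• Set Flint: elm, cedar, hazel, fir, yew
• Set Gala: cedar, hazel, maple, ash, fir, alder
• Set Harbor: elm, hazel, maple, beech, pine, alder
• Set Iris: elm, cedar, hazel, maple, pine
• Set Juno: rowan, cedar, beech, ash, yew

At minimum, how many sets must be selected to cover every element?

Take {Delta, Echo, Gala}. Their union is {rowan, elm, cedar, hazel, maple, beech, ash, fir, pine, yew, alder}, which is all 11 elements.
No 2 of the 10 sets cover everything (all 45 combinations miss at least one element), so 3 is optimal.

3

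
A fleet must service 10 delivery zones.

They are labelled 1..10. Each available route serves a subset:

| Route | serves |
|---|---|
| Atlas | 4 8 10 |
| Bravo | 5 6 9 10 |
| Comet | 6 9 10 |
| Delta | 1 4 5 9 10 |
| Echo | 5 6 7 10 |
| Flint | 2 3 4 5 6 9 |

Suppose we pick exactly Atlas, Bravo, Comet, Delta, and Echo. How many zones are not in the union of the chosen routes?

Union of Atlas, Bravo, Comet, Delta, Echo = {1, 4, 5, 6, 7, 8, 9, 10}.
Not covered: 2, 3 — 2 zones.

2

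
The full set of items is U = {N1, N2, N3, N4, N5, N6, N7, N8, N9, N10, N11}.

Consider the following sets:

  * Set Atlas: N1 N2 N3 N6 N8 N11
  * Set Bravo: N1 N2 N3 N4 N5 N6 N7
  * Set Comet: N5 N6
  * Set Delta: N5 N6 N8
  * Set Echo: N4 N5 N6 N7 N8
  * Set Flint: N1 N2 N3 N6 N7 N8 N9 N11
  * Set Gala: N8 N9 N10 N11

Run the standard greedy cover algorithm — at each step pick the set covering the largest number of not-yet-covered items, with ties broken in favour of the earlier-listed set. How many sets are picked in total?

Greedy: pick Flint (covers 8 new) → pick Bravo (covers 2 new) → pick Gala (covers 1 new). Total picks: 3.
(The true minimum cover uses only 2 sets, so greedy is not optimal here.)

3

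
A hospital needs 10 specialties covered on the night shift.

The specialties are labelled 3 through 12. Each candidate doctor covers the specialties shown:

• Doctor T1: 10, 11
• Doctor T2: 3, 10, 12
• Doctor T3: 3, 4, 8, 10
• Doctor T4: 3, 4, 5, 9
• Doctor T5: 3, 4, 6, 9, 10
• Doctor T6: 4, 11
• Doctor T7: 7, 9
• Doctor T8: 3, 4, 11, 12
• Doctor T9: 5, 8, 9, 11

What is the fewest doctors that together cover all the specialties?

T2 and T5 and T7 and T9 together: T2 ∪ T5 ∪ T7 ∪ T9 = {3, 4, 5, 6, 7, 8, 9, 10, 11, 12} — every specialty is covered.
No 3 of the 9 doctors cover everything (all 84 combinations miss at least one specialty), so 4 is optimal.

4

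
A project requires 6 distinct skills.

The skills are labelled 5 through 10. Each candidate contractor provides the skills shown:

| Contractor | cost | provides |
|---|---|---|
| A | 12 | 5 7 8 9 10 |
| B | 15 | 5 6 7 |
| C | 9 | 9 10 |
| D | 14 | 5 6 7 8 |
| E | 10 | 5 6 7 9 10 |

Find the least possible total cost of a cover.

A, E together cover every skill (A ∪ E = {5, 6, 7, 8, 9, 10}); total cost 12 + 10 = 22.
No covering selection has total cost below 22.

22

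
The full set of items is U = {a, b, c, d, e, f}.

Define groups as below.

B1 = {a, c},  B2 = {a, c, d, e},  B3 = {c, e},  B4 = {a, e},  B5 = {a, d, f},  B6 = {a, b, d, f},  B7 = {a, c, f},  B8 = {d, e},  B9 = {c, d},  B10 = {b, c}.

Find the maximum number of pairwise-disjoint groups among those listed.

2

B5, B10 are pairwise disjoint (B5={a,d,f}; B10={b,c}).
Every remaining group overlaps one of these, and no 3 of the listed groups are pairwise disjoint, so 2 is the maximum.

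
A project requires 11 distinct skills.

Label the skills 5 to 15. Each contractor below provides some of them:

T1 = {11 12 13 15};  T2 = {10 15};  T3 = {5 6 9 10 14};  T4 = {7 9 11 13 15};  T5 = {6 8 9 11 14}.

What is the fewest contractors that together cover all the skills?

4

T1 and T3 and T4 and T5 together: T1 ∪ T3 ∪ T4 ∪ T5 = {5, 6, 7, 8, 9, 10, 11, 12, 13, 14, 15} — every skill is covered.
No 3 of the 5 contractors cover everything (all 10 combinations miss at least one skill), so 4 is optimal.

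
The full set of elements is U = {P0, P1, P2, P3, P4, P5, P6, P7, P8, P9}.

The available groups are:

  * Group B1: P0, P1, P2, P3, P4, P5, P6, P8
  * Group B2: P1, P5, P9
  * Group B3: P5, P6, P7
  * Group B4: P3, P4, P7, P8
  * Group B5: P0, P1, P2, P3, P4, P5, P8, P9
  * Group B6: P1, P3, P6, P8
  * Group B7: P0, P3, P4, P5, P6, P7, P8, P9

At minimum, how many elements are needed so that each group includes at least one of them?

2

The 2 elements {P3, P5} hit every group.
The groups B2, B4 are pairwise disjoint, so any hitting set needs a separate element for each — at least 2. Hence 2 is optimal.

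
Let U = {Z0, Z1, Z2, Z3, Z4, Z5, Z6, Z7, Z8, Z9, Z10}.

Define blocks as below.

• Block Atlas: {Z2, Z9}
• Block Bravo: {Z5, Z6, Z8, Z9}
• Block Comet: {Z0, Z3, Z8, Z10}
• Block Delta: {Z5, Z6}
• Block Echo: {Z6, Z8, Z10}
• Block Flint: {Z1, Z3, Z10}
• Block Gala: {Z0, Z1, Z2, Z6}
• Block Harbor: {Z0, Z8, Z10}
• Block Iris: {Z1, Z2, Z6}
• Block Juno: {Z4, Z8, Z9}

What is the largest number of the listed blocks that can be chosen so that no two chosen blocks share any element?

3

Delta, Flint, Juno are pairwise disjoint (Delta={Z5,Z6}; Flint={Z1,Z3,Z10}; Juno={Z4,Z8,Z9}).
Every remaining block overlaps one of these, and no 4 of the listed blocks are pairwise disjoint, so 3 is the maximum.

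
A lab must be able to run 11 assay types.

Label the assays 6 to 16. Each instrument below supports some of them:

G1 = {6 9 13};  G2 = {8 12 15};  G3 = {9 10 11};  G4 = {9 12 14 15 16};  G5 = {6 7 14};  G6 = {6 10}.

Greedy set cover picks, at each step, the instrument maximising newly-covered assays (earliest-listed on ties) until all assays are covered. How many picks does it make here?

Greedy: pick G4 (covers 5 new) → pick G1 (covers 2 new) → pick G3 (covers 2 new) → pick G2 (covers 1 new) → pick G5 (covers 1 new). Total picks: 5.

5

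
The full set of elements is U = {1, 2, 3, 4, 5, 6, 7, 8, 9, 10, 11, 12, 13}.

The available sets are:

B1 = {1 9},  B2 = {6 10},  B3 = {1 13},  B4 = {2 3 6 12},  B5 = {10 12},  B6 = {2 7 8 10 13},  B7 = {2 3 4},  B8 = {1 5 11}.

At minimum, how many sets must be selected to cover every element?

Take {B1, B4, B6, B7, B8}. Their union is {1, 2, 3, 4, 5, 6, 7, 8, 9, 10, 11, 12, 13}, which is all 13 elements.
No 4 of the 8 sets cover everything (all 70 combinations miss at least one element), so 5 is optimal.

5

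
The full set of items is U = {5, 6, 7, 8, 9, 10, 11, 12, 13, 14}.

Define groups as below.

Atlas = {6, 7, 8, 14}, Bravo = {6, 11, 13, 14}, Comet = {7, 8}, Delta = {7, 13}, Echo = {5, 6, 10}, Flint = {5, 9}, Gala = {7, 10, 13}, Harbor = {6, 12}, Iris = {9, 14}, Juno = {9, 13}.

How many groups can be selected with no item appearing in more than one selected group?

3

Flint, Gala, Harbor are pairwise disjoint (Flint={5,9}; Gala={7,10,13}; Harbor={6,12}).
Every remaining group overlaps one of these, and no 4 of the listed groups are pairwise disjoint, so 3 is the maximum.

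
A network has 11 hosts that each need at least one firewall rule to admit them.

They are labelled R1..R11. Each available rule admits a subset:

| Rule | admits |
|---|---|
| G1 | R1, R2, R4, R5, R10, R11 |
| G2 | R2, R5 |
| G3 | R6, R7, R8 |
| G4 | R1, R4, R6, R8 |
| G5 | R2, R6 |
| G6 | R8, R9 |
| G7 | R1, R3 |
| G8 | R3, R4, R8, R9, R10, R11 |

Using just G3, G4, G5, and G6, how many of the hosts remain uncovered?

4

Union of G3, G4, G5, G6 = {R1, R2, R4, R6, R7, R8, R9}.
Not covered: R3, R5, R10, R11 — 4 hosts.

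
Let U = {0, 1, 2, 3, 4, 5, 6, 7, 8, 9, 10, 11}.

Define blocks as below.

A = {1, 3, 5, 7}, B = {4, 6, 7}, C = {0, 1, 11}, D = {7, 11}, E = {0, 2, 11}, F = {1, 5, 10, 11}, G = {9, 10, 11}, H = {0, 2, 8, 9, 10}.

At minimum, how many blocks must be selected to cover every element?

A, B, D, and H cover everything between them: the union {0, 1, 2, 3, 4, 5, 6, 7, 8, 9, 10, 11} is all of U.
No 3 of the 8 blocks cover everything (all 56 combinations miss at least one element), so 4 is optimal.

4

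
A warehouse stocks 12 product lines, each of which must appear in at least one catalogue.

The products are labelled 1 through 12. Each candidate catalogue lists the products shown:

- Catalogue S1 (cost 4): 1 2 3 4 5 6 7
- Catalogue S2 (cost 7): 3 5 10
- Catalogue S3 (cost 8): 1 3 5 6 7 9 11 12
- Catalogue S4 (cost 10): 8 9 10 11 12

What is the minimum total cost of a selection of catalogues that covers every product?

14

S1, S4 together cover every product (S1 ∪ S4 = {1, 2, 3, 4, 5, 6, 7, 8, 9, 10, 11, 12}); total cost 4 + 10 = 14.
No covering selection has total cost below 14.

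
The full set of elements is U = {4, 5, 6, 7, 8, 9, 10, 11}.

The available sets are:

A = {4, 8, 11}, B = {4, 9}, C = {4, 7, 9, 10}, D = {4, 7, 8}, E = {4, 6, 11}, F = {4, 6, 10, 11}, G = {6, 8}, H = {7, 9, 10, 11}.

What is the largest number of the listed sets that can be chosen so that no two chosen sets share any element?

G, H are pairwise disjoint (G={6,8}; H={7,9,10,11}).
Every remaining set overlaps one of these, and no 3 of the listed sets are pairwise disjoint, so 2 is the maximum.

2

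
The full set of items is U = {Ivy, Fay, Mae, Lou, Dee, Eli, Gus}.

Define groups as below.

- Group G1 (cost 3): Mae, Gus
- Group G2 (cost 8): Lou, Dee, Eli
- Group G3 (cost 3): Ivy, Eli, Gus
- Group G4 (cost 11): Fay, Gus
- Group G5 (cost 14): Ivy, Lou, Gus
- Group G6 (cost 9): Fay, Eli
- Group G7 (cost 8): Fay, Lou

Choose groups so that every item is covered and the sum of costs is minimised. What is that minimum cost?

22

G1, G2, G3, G7 together cover every item (G1 ∪ G2 ∪ G3 ∪ G7 = {Ivy, Fay, Mae, Lou, Dee, Eli, Gus}); total cost 3 + 8 + 3 + 8 = 22.
No covering selection has total cost below 22.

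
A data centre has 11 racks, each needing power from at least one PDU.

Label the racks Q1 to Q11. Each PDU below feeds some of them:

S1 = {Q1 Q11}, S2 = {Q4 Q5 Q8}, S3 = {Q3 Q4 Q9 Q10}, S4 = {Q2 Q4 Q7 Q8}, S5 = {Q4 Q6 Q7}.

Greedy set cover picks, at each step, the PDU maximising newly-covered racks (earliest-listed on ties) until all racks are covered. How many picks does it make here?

5

Greedy: pick S3 (covers 4 new) → pick S4 (covers 3 new) → pick S1 (covers 2 new) → pick S2 (covers 1 new) → pick S5 (covers 1 new). Total picks: 5.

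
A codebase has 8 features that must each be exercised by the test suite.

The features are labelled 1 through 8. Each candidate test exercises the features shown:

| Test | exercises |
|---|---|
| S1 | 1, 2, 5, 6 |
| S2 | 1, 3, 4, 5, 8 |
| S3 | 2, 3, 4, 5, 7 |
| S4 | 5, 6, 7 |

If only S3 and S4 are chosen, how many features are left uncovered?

2

Union of S3, S4 = {2, 3, 4, 5, 6, 7}.
Not covered: 1, 8 — 2 features.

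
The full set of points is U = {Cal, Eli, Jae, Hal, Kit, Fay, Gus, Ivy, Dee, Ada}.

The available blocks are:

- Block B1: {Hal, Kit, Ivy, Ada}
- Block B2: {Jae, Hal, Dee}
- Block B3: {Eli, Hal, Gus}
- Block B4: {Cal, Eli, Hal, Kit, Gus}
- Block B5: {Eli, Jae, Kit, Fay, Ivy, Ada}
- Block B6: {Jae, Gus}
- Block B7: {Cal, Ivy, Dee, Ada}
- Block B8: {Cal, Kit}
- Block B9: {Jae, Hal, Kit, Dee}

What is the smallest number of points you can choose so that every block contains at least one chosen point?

3

H = {Kit, Gus, Dee} meets every block (each contains at least one member of H), and |H| = 3.
No choice of 2 points meets every block, so 3 is the minimum.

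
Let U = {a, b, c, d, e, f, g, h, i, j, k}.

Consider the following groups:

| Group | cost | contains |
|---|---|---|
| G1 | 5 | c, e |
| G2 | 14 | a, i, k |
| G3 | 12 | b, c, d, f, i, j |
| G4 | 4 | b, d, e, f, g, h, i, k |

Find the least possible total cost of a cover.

G2, G3, G4 together cover every element (G2 ∪ G3 ∪ G4 = {a, b, c, d, e, f, g, h, i, j, k}); total cost 14 + 12 + 4 = 30.
The greedy pick G4, G1, G3, G2 costs 35; no covering selection beats 30.

30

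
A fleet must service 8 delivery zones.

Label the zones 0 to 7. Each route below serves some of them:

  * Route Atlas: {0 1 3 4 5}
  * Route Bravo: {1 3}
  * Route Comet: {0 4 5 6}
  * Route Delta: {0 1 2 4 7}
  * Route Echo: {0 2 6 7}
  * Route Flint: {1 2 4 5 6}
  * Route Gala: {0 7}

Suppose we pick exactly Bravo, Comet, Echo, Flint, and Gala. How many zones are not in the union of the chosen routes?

0

Union of Bravo, Comet, Echo, Flint, Gala = {0, 1, 2, 3, 4, 5, 6, 7} — that's every zone, so 0 are uncovered.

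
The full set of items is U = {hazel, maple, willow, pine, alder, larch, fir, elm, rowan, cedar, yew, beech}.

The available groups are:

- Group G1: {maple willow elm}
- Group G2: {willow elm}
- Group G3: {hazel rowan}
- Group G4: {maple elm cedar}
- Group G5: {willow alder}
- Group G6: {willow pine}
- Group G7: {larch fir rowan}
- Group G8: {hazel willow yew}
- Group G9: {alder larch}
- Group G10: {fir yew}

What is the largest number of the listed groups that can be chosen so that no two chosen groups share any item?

5

G3, G4, G6, G9, G10 are pairwise disjoint (G3={hazel,rowan}; G4={maple,elm,cedar}; G6={willow,pine}; G9={alder,larch}; G10={fir,yew}).
Every remaining group overlaps one of these, and no 6 of the listed groups are pairwise disjoint, so 5 is the maximum.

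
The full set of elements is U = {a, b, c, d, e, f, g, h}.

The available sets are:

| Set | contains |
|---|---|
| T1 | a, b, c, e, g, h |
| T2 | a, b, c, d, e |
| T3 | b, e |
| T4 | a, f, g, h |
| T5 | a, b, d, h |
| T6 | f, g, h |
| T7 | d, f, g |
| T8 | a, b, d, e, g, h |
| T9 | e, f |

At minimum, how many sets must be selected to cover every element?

2

T2 and T6 together: T2 ∪ T6 = {a, b, c, d, e, f, g, h} — every element is covered.
No single set has all 8 elements (the largest, T1, has 6), so 2 is optimal.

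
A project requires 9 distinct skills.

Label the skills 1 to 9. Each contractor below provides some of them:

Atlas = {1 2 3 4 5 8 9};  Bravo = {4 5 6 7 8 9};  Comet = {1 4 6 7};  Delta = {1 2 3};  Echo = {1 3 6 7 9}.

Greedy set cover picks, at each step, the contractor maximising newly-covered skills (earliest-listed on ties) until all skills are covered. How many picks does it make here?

2

Greedy: pick Atlas (covers 7 new) → pick Bravo (covers 2 new). Total picks: 2.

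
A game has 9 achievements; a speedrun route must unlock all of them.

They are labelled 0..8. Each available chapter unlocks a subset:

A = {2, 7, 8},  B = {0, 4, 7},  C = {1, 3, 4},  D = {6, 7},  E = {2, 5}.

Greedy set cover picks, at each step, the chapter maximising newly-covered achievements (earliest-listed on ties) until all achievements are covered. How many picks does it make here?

Greedy: pick A (covers 3 new) → pick C (covers 3 new) → pick B (covers 1 new) → pick D (covers 1 new) → pick E (covers 1 new). Total picks: 5.

5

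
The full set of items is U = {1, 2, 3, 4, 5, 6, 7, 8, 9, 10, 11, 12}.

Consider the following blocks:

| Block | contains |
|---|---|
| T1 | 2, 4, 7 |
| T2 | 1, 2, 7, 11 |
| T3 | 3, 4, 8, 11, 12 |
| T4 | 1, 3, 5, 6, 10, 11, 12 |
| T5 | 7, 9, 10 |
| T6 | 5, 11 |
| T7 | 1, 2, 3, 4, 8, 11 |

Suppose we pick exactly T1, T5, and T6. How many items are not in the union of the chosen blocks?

Union of T1, T5, T6 = {2, 4, 5, 7, 9, 10, 11}.
Not covered: 1, 3, 6, 8, 12 — 5 items.

5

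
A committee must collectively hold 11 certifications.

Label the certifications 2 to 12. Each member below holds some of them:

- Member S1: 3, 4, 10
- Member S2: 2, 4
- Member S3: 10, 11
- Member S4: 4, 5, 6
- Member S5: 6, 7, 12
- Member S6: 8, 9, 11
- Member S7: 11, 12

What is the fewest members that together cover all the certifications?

5

Take {S1, S2, S4, S5, S6}. Their union is {2, 3, 4, 5, 6, 7, 8, 9, 10, 11, 12}, which is all 11 certifications.
No 4 of the 7 members cover everything (all 35 combinations miss at least one certification), so 5 is optimal.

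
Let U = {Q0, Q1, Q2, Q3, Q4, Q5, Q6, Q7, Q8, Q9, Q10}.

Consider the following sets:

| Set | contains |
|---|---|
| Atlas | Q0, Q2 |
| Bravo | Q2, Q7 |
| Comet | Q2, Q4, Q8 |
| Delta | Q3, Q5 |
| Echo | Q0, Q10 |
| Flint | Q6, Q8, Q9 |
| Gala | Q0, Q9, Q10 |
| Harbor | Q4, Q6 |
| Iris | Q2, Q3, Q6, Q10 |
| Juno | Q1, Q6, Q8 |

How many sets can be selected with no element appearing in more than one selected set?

4

Bravo, Delta, Gala, Juno are pairwise disjoint (Bravo={Q2,Q7}; Delta={Q3,Q5}; Gala={Q0,Q9,Q10}; Juno={Q1,Q6,Q8}).
Every remaining set overlaps one of these, and no 5 of the listed sets are pairwise disjoint, so 4 is the maximum.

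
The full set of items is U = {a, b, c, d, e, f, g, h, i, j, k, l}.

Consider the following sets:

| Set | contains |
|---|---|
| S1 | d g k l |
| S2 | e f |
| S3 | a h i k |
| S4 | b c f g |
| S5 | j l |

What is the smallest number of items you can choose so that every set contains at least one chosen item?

3

Take T = {a, f, l}. Each listed set contains at least one of these, so T is a hitting set of size 3.
The sets S2, S3, S5 are pairwise disjoint, so any hitting set needs a separate item for each — at least 3. Hence 3 is optimal.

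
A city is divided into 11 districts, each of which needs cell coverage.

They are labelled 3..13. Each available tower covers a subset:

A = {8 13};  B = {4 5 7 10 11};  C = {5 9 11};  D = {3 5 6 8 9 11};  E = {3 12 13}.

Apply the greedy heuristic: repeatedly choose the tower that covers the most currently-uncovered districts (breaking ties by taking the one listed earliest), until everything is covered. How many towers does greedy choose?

Greedy: pick D (covers 6 new) → pick B (covers 3 new) → pick E (covers 2 new). Total picks: 3.

3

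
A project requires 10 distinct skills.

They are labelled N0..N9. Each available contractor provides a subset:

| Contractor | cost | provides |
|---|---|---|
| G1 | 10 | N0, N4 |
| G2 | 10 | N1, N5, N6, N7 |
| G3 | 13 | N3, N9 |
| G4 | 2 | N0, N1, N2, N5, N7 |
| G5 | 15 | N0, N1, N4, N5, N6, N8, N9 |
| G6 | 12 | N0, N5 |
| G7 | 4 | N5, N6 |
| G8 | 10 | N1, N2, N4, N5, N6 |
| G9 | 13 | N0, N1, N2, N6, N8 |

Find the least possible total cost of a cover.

G3, G4, G5 together cover every skill (G3 ∪ G4 ∪ G5 = {N0, N1, N2, N3, N4, N5, N6, N7, N8, N9}); total cost 13 + 2 + 15 = 30.
No covering selection has total cost below 30.

30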